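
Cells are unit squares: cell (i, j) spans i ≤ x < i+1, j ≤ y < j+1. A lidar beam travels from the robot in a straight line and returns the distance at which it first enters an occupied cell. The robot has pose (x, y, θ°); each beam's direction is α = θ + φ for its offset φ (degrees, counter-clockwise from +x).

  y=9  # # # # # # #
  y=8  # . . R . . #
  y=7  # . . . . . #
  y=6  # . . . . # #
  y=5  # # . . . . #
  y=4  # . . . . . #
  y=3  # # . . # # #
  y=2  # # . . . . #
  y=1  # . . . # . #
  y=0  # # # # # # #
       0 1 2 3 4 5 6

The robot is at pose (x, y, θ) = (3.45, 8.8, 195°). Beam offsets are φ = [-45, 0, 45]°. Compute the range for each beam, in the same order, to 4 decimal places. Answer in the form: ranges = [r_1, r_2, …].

beam 1: φ=-45°, α=150°
  d=(-0.8660,0.5000)  start (3,8)  tX=0.5196 tY=0.4000  stride 1/|dx|=1.1547 1/|dy|=2.0000
    cross y-line → (3,9), t=0.4000 (wall)
  → r_1 = 0.4000
beam 2: φ=0°, α=195°
  d=(-0.9659,-0.2588)  start (3,8)  tX=0.4659 tY=3.0910  stride 1/|dx|=1.0353 1/|dy|=3.8637
    cross x-line → (2,8), t=0.4659
    cross x-line → (1,8), t=1.5012
    cross x-line → (0,8), t=2.5364 (wall)
  → r_2 = 2.5364
beam 3: φ=45°, α=240°
  d=(-0.5000,-0.8660)  start (3,8)  tX=0.9000 tY=0.9238  stride 1/|dx|=2.0000 1/|dy|=1.1547
    cross x-line → (2,8), t=0.9000
    cross y-line → (2,7), t=0.9238
    cross y-line → (2,6), t=2.0785
    cross x-line → (1,6), t=2.9000
    cross y-line → (1,5), t=3.2332 (wall)
  → r_3 = 3.2332

ranges = [0.4000, 2.5364, 3.2332]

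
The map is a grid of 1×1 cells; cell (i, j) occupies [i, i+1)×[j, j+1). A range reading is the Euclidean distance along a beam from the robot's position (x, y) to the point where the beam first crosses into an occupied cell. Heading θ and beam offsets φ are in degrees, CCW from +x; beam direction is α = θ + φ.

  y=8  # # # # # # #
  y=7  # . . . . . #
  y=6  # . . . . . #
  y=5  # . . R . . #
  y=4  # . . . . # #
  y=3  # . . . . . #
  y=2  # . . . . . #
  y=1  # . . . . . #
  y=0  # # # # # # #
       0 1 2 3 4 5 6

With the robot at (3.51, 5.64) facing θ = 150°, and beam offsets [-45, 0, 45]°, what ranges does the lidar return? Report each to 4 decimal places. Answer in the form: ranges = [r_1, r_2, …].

ranges = [2.4433, 2.8983, 2.5985]

beam 1: φ=-45°, α=105°
  dir = (cos 105°, sin 105°) = (-0.2588, 0.9659); from cell (3,5)
  next x-line at t=1.9705, next y-line at t=0.3727; Δt_x=3.8637, Δt_y=1.0353
    y: enter (3,6) at t=0.3727
    y: enter (3,7) at t=1.4080
    x: enter (2,7) at t=1.9705
    y: enter (2,8) at t=2.4433 ← occupied
  → r_1 = 2.4433
beam 2: φ=0°, α=150°
  dir = (cos 150°, sin 150°) = (-0.8660, 0.5000); from cell (3,5)
  next x-line at t=0.5889, next y-line at t=0.7200; Δt_x=1.1547, Δt_y=2.0000
    x: enter (2,5) at t=0.5889
    y: enter (2,6) at t=0.7200
    x: enter (1,6) at t=1.7436
    y: enter (1,7) at t=2.7200
    x: enter (0,7) at t=2.8983 ← occupied
  → r_2 = 2.8983
beam 3: φ=45°, α=195°
  dir = (cos 195°, sin 195°) = (-0.9659, -0.2588); from cell (3,5)
  next x-line at t=0.5280, next y-line at t=2.4728; Δt_x=1.0353, Δt_y=3.8637
    x: enter (2,5) at t=0.5280
    x: enter (1,5) at t=1.5633
    y: enter (1,4) at t=2.4728
    x: enter (0,4) at t=2.5985 ← occupied
  → r_3 = 2.5985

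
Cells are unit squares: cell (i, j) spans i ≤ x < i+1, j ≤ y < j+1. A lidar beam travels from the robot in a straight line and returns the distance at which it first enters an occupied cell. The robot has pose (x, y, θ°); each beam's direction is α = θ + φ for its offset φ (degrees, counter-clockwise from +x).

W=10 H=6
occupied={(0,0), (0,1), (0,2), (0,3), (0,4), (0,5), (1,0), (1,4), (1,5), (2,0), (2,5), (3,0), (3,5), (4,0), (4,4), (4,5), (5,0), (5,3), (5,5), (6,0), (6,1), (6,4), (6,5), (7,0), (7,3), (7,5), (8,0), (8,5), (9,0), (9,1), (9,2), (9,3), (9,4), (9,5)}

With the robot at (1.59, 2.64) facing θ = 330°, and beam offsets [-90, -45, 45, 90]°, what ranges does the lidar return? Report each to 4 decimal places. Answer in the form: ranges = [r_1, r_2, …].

ranges = [1.1800, 1.6979, 3.5303, 2.7251]

beam 1: φ=-90°, α=240°
  dir = (cos 240°, sin 240°) = (-0.5000, -0.8660); from cell (1,2)
  next x-line at t=1.1800, next y-line at t=0.7390; Δt_x=2.0000, Δt_y=1.1547
    y: enter (1,1) at t=0.7390
    x: enter (0,1) at t=1.1800 ← occupied
  → r_1 = 1.1800
beam 2: φ=-45°, α=285°
  dir = (cos 285°, sin 285°) = (0.2588, -0.9659); from cell (1,2)
  next x-line at t=1.5841, next y-line at t=0.6626; Δt_x=3.8637, Δt_y=1.0353
    y: enter (1,1) at t=0.6626
    x: enter (2,1) at t=1.5841
    y: enter (2,0) at t=1.6979 ← occupied
  → r_2 = 1.6979
beam 3: φ=45°, α=15°
  dir = (cos 15°, sin 15°) = (0.9659, 0.2588); from cell (1,2)
  next x-line at t=0.4245, next y-line at t=1.3909; Δt_x=1.0353, Δt_y=3.8637
    x: enter (2,2) at t=0.4245
    y: enter (2,3) at t=1.3909
    x: enter (3,3) at t=1.4597
    x: enter (4,3) at t=2.4950
    x: enter (5,3) at t=3.5303 ← occupied
  → r_3 = 3.5303
beam 4: φ=90°, α=60°
  dir = (cos 60°, sin 60°) = (0.5000, 0.8660); from cell (1,2)
  next x-line at t=0.8200, next y-line at t=0.4157; Δt_x=2.0000, Δt_y=1.1547
    y: enter (1,3) at t=0.4157
    x: enter (2,3) at t=0.8200
    y: enter (2,4) at t=1.5704
    y: enter (2,5) at t=2.7251 ← occupied
  → r_4 = 2.7251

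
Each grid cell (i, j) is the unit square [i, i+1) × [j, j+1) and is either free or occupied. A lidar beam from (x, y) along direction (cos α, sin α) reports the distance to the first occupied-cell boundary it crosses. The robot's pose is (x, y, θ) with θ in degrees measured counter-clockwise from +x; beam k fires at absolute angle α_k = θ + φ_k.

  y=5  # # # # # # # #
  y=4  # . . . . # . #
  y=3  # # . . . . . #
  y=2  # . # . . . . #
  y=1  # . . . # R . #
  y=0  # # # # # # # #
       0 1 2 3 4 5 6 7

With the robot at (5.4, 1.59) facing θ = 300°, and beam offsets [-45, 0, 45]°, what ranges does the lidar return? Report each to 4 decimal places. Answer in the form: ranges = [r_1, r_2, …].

ranges = [0.6108, 0.6813, 1.6564]

beam 1: φ=-45°, α=255°
  d=(-0.2588,-0.9659)  start (5,1)  tX=1.5455 tY=0.6108  stride 1/|dx|=3.8637 1/|dy|=1.0353
    cross y-line → (5,0), t=0.6108 (wall)
  → r_1 = 0.6108
beam 2: φ=0°, α=300°
  d=(0.5000,-0.8660)  start (5,1)  tX=1.2000 tY=0.6813  stride 1/|dx|=2.0000 1/|dy|=1.1547
    cross y-line → (5,0), t=0.6813 (wall)
  → r_2 = 0.6813
beam 3: φ=45°, α=345°
  d=(0.9659,-0.2588)  start (5,1)  tX=0.6212 tY=2.2796  stride 1/|dx|=1.0353 1/|dy|=3.8637
    cross x-line → (6,1), t=0.6212
    cross x-line → (7,1), t=1.6564 (wall)
  → r_3 = 1.6564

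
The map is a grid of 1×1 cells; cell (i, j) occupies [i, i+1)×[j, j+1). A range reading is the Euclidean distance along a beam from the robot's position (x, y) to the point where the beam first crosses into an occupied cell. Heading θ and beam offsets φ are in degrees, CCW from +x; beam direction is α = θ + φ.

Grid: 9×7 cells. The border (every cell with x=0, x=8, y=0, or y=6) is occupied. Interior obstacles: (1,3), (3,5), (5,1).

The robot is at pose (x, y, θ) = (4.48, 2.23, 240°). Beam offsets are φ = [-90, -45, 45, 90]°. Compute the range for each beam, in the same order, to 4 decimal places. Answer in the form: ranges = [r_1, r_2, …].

beam 1: φ=-90°, α=150°
  dir = (cos 150°, sin 150°) = (-0.8660, 0.5000); from cell (4,2)
  next x-line at t=0.5543, next y-line at t=1.5400; Δt_x=1.1547, Δt_y=2.0000
    x: enter (3,2) at t=0.5543
    y: enter (3,3) at t=1.5400
    x: enter (2,3) at t=1.7090
    x: enter (1,3) at t=2.8637 ← occupied
  → r_1 = 2.8637
beam 2: φ=-45°, α=195°
  dir = (cos 195°, sin 195°) = (-0.9659, -0.2588); from cell (4,2)
  next x-line at t=0.4969, next y-line at t=0.8887; Δt_x=1.0353, Δt_y=3.8637
    x: enter (3,2) at t=0.4969
    y: enter (3,1) at t=0.8887
    x: enter (2,1) at t=1.5322
    x: enter (1,1) at t=2.5675
    x: enter (0,1) at t=3.6028 ← occupied
  → r_2 = 3.6028
beam 3: φ=45°, α=285°
  dir = (cos 285°, sin 285°) = (0.2588, -0.9659); from cell (4,2)
  next x-line at t=2.0091, next y-line at t=0.2381; Δt_x=3.8637, Δt_y=1.0353
    y: enter (4,1) at t=0.2381
    y: enter (4,0) at t=1.2734 ← occupied
  → r_3 = 1.2734
beam 4: φ=90°, α=330°
  dir = (cos 330°, sin 330°) = (0.8660, -0.5000); from cell (4,2)
  next x-line at t=0.6004, next y-line at t=0.4600; Δt_x=1.1547, Δt_y=2.0000
    y: enter (4,1) at t=0.4600
    x: enter (5,1) at t=0.6004 ← occupied
  → r_4 = 0.6004

ranges = [2.8637, 3.6028, 1.2734, 0.6004]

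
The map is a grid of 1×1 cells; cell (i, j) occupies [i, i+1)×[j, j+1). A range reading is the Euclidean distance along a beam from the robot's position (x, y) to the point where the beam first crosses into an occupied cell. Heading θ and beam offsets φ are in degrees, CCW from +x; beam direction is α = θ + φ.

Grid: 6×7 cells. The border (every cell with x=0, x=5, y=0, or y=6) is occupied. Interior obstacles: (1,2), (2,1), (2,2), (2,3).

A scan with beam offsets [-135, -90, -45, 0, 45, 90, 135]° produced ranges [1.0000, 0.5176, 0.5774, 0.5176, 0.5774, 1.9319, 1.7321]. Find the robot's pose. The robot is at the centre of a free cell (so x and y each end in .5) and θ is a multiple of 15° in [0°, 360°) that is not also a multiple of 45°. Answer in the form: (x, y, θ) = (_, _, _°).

(x, y, θ) = (1.5, 5.5, 165°)

Candidates: 16 free-cell centres × 16 headings = 256 poses. Raycast each; keep the one whose scan matches to 4 dp.
  (2.5, 5.5, 240°): beam 1 = 0.5176 ≠ 1.0000 ✗
  (3.5, 5.5, 345°): beam 1 = 2.8868 ≠ 1.0000 ✗
  (4.5, 2.5, 60°): beam 1 = 1.5529 ≠ 1.0000 ✗
  …
  (1.5, 5.5, 165°): r_1=1.0000, r_2=0.5176, r_3=0.5774, r_4=0.5176, r_5=0.5774, r_6=1.9319, r_7=1.7321 — all match ✓
Only this pose fits every beam.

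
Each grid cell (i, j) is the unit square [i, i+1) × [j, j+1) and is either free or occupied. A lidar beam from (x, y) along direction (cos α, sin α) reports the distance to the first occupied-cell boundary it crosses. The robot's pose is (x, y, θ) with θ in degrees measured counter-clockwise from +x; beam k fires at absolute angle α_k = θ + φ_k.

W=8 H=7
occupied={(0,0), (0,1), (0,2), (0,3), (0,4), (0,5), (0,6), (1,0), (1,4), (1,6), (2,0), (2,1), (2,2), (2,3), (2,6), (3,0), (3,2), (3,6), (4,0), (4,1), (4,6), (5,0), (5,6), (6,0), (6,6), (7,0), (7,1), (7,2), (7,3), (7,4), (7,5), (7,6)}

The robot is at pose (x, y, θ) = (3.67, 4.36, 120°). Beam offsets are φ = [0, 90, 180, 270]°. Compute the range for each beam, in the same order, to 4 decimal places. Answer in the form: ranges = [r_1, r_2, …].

beam 1: φ=0°, α=120°
  d=(-0.5000,0.8660)  start (3,4)  tX=1.3400 tY=0.7390  stride 1/|dx|=2.0000 1/|dy|=1.1547
    cross y-line → (3,5), t=0.7390
    cross x-line → (2,5), t=1.3400
    cross y-line → (2,6), t=1.8937 (wall)
  → r_1 = 1.8937
beam 2: φ=90°, α=210°
  d=(-0.8660,-0.5000)  start (3,4)  tX=0.7736 tY=0.7200  stride 1/|dx|=1.1547 1/|dy|=2.0000
    cross y-line → (3,3), t=0.7200
    cross x-line → (2,3), t=0.7736 (wall)
  → r_2 = 0.7736
beam 3: φ=180°, α=300°
  d=(0.5000,-0.8660)  start (3,4)  tX=0.6600 tY=0.4157  stride 1/|dx|=2.0000 1/|dy|=1.1547
    cross y-line → (3,3), t=0.4157
    cross x-line → (4,3), t=0.6600
    cross y-line → (4,2), t=1.5704
    cross x-line → (5,2), t=2.6600
    cross y-line → (5,1), t=2.7251
    cross y-line → (5,0), t=3.8798 (wall)
  → r_3 = 3.8798
beam 4: φ=270°, α=30°
  d=(0.8660,0.5000)  start (3,4)  tX=0.3811 tY=1.2800  stride 1/|dx|=1.1547 1/|dy|=2.0000
    cross x-line → (4,4), t=0.3811
    cross y-line → (4,5), t=1.2800
    cross x-line → (5,5), t=1.5358
    cross x-line → (6,5), t=2.6905
    cross y-line → (6,6), t=3.2800 (wall)
  → r_4 = 3.2800

ranges = [1.8937, 0.7736, 3.8798, 3.2800]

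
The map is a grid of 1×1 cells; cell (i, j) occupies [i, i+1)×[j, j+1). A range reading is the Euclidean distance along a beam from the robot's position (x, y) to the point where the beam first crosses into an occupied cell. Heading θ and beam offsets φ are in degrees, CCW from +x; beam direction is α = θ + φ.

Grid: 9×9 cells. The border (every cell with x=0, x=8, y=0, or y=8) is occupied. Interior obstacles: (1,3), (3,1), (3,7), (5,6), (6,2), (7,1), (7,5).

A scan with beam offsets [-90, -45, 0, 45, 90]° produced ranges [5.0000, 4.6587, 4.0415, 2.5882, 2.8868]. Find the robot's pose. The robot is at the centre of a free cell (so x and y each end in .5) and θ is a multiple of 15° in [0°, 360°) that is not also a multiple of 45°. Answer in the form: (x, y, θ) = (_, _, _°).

The pose lattice has 42·16 = 672 candidates. Test each by forward raycasting.
  (1.5, 7.5, 75°): beam 1 = 1.5529 ≠ 5.0000 ✗
  (2.5, 5.5, 165°): beam 1 = 1.9319 ≠ 5.0000 ✗
  (5.5, 3.5, 150°): beam 3 = 5.1962 ≠ 4.0415 ✗
  …
  (5.5, 5.5, 240°): r_1=5.0000, r_2=4.6587, r_3=4.0415, r_4=2.5882, r_5=2.8868 — all match ✓
Only this pose fits every beam.

(x, y, θ) = (5.5, 5.5, 240°)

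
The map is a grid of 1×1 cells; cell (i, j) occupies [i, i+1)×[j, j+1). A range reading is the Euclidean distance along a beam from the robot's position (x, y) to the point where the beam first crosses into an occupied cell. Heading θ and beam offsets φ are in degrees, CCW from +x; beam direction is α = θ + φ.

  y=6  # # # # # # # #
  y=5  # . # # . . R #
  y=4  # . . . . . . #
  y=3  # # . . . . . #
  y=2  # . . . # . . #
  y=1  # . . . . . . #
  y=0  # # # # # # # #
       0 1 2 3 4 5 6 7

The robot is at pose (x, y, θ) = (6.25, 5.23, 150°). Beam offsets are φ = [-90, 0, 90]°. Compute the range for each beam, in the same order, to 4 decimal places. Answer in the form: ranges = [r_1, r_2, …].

beam 1: φ=-90°, α=60°
  d=(0.5000,0.8660)  start (6,5)  tX=1.5000 tY=0.8891  stride 1/|dx|=2.0000 1/|dy|=1.1547
    cross y-line → (6,6), t=0.8891 (wall)
  → r_1 = 0.8891
beam 2: φ=0°, α=150°
  d=(-0.8660,0.5000)  start (6,5)  tX=0.2887 tY=1.5400  stride 1/|dx|=1.1547 1/|dy|=2.0000
    cross x-line → (5,5), t=0.2887
    cross x-line → (4,5), t=1.4434
    cross y-line → (4,6), t=1.5400 (wall)
  → r_2 = 1.5400
beam 3: φ=90°, α=240°
  d=(-0.5000,-0.8660)  start (6,5)  tX=0.5000 tY=0.2656  stride 1/|dx|=2.0000 1/|dy|=1.1547
    cross y-line → (6,4), t=0.2656
    cross x-line → (5,4), t=0.5000
    cross y-line → (5,3), t=1.4203
    cross x-line → (4,3), t=2.5000
    cross y-line → (4,2), t=2.5750 (wall)
  → r_3 = 2.5750

ranges = [0.8891, 1.5400, 2.5750]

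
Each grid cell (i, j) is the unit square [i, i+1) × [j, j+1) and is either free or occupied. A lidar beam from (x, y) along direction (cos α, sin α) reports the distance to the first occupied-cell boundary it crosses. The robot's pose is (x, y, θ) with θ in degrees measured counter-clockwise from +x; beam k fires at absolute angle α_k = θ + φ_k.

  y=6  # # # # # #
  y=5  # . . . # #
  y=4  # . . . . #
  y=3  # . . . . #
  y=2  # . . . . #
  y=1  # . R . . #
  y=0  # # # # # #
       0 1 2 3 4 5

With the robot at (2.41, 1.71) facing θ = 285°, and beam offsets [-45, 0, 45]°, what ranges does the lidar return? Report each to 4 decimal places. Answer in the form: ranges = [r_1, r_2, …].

ranges = [0.8198, 0.7350, 1.4200]

beam 1: φ=-45°, α=240°
  d=(-0.5000,-0.8660)  start (2,1)  tX=0.8200 tY=0.8198  stride 1/|dx|=2.0000 1/|dy|=1.1547
    cross y-line → (2,0), t=0.8198 (wall)
  → r_1 = 0.8198
beam 2: φ=0°, α=285°
  d=(0.2588,-0.9659)  start (2,1)  tX=2.2796 tY=0.7350  stride 1/|dx|=3.8637 1/|dy|=1.0353
    cross y-line → (2,0), t=0.7350 (wall)
  → r_2 = 0.7350
beam 3: φ=45°, α=330°
  d=(0.8660,-0.5000)  start (2,1)  tX=0.6813 tY=1.4200  stride 1/|dx|=1.1547 1/|dy|=2.0000
    cross x-line → (3,1), t=0.6813
    cross y-line → (3,0), t=1.4200 (wall)
  → r_3 = 1.4200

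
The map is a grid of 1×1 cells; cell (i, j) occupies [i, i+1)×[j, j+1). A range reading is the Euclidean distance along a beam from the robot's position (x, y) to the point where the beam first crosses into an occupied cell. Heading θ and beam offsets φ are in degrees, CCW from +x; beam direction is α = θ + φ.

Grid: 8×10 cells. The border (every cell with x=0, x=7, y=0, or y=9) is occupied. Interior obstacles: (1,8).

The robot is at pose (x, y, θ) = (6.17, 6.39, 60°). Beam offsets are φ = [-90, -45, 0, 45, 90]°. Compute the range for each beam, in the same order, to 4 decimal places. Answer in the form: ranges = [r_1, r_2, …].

beam 1: φ=-90°, α=330°
  dir = (cos 330°, sin 330°) = (0.8660, -0.5000); from cell (6,6)
  next x-line at t=0.9584, next y-line at t=0.7800; Δt_x=1.1547, Δt_y=2.0000
    y: enter (6,5) at t=0.7800
    x: enter (7,5) at t=0.9584 ← occupied
  → r_1 = 0.9584
beam 2: φ=-45°, α=15°
  dir = (cos 15°, sin 15°) = (0.9659, 0.2588); from cell (6,6)
  next x-line at t=0.8593, next y-line at t=2.3569; Δt_x=1.0353, Δt_y=3.8637
    x: enter (7,6) at t=0.8593 ← occupied
  → r_2 = 0.8593
beam 3: φ=0°, α=60°
  dir = (cos 60°, sin 60°) = (0.5000, 0.8660); from cell (6,6)
  next x-line at t=1.6600, next y-line at t=0.7044; Δt_x=2.0000, Δt_y=1.1547
    y: enter (6,7) at t=0.7044
    x: enter (7,7) at t=1.6600 ← occupied
  → r_3 = 1.6600
beam 4: φ=45°, α=105°
  dir = (cos 105°, sin 105°) = (-0.2588, 0.9659); from cell (6,6)
  next x-line at t=0.6568, next y-line at t=0.6315; Δt_x=3.8637, Δt_y=1.0353
    y: enter (6,7) at t=0.6315
    x: enter (5,7) at t=0.6568
    y: enter (5,8) at t=1.6668
    y: enter (5,9) at t=2.7021 ← occupied
  → r_4 = 2.7021
beam 5: φ=90°, α=150°
  dir = (cos 150°, sin 150°) = (-0.8660, 0.5000); from cell (6,6)
  next x-line at t=0.1963, next y-line at t=1.2200; Δt_x=1.1547, Δt_y=2.0000
    x: enter (5,6) at t=0.1963
    y: enter (5,7) at t=1.2200
    x: enter (4,7) at t=1.3510
    x: enter (3,7) at t=2.5057
    y: enter (3,8) at t=3.2200
    x: enter (2,8) at t=3.6604
    x: enter (1,8) at t=4.8151 ← occupied
  → r_5 = 4.8151

ranges = [0.9584, 0.8593, 1.6600, 2.7021, 4.8151]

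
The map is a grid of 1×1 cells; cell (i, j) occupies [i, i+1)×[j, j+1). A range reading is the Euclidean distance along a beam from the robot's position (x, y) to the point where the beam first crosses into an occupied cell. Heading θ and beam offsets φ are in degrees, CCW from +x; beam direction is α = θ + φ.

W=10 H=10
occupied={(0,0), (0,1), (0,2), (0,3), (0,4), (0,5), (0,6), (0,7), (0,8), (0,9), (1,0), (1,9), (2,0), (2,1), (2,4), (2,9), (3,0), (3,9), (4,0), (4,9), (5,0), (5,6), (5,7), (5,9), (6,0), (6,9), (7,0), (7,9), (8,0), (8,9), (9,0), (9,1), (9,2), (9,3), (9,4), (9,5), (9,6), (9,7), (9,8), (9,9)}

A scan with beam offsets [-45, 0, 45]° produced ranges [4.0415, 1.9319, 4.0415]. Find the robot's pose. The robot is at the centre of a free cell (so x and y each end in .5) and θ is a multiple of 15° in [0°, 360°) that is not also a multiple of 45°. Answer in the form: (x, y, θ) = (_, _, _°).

Candidates: 60 free-cell centres × 16 headings = 960 poses. Raycast each; keep the one whose scan matches to 4 dp.
  (5.5, 4.5, 150°): beam 1 = 1.5529 ≠ 4.0415 ✗
  (7.5, 5.5, 345°): beam 1 = 3.0000 ≠ 4.0415 ✗
  (3.5, 2.5, 75°): beam 1 = 6.3509 ≠ 4.0415 ✗
  …
  (4.5, 5.5, 195°): r_1=4.0415, r_2=1.9319, r_3=4.0415 — all match ✓
Only this pose fits every beam.

(x, y, θ) = (4.5, 5.5, 195°)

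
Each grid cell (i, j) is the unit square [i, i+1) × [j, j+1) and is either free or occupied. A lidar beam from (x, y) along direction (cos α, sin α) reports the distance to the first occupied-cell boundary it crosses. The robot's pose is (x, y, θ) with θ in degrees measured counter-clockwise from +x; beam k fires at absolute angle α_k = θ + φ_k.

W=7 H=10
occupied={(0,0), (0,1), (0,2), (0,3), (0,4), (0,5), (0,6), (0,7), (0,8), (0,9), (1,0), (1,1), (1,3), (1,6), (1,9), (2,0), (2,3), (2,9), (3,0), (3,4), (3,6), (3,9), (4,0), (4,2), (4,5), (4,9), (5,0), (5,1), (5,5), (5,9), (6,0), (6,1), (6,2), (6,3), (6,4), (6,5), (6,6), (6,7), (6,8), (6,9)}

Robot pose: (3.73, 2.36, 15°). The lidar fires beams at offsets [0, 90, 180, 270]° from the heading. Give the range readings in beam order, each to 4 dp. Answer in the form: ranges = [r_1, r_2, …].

beam 1: φ=0°, α=15°
  d=(0.9659,0.2588)  start (3,2)  tX=0.2795 tY=2.4728  stride 1/|dx|=1.0353 1/|dy|=3.8637
    cross x-line → (4,2), t=0.2795 (wall)
  → r_1 = 0.2795
beam 2: φ=90°, α=105°
  d=(-0.2588,0.9659)  start (3,2)  tX=2.8205 tY=0.6626  stride 1/|dx|=3.8637 1/|dy|=1.0353
    cross y-line → (3,3), t=0.6626
    cross y-line → (3,4), t=1.6979 (wall)
  → r_2 = 1.6979
beam 3: φ=180°, α=195°
  d=(-0.9659,-0.2588)  start (3,2)  tX=0.7558 tY=1.3909  stride 1/|dx|=1.0353 1/|dy|=3.8637
    cross x-line → (2,2), t=0.7558
    cross y-line → (2,1), t=1.3909
    cross x-line → (1,1), t=1.7910 (wall)
  → r_3 = 1.7910
beam 4: φ=270°, α=285°
  d=(0.2588,-0.9659)  start (3,2)  tX=1.0432 tY=0.3727  stride 1/|dx|=3.8637 1/|dy|=1.0353
    cross y-line → (3,1), t=0.3727
    cross x-line → (4,1), t=1.0432
    cross y-line → (4,0), t=1.4080 (wall)
  → r_4 = 1.4080

ranges = [0.2795, 1.6979, 1.7910, 1.4080]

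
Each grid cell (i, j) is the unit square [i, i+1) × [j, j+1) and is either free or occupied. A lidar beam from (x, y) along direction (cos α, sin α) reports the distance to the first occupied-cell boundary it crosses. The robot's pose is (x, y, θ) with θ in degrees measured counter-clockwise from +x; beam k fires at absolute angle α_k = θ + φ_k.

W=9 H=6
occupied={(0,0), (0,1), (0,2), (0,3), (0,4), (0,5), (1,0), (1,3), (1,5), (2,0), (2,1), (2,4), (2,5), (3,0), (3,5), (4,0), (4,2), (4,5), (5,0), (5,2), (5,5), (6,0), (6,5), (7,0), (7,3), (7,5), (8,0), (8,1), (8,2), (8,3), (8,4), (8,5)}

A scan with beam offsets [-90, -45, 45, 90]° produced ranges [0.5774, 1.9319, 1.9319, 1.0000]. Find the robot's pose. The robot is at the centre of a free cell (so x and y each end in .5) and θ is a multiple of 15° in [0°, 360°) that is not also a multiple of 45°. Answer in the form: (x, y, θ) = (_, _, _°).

(x, y, θ) = (6.5, 4.5, 210°)

Enumerate (i+0.5, j+0.5, θ) over the 22 free cells and 16 admissible headings. For each, cast all 4 beams and compare to the given ranges.
  (3.5, 2.5, 300°): beam 1 = 1.0000 ≠ 0.5774 ✗
  (6.5, 1.5, 165°): beam 1 = 1.9319 ≠ 0.5774 ✗
  (1.5, 1.5, 195°): beam 1 = 1.5529 ≠ 0.5774 ✗
  (3.5, 3.5, 210°): beam 1 = 1.0000 ≠ 0.5774 ✗
  (5.5, 3.5, 300°): beam 1 = 1.0000 ≠ 0.5774 ✗
  …
  (6.5, 4.5, 210°): r_1=0.5774, r_2=1.9319, r_3=1.9319, r_4=1.0000 — all match ✓
Only this pose fits every beam.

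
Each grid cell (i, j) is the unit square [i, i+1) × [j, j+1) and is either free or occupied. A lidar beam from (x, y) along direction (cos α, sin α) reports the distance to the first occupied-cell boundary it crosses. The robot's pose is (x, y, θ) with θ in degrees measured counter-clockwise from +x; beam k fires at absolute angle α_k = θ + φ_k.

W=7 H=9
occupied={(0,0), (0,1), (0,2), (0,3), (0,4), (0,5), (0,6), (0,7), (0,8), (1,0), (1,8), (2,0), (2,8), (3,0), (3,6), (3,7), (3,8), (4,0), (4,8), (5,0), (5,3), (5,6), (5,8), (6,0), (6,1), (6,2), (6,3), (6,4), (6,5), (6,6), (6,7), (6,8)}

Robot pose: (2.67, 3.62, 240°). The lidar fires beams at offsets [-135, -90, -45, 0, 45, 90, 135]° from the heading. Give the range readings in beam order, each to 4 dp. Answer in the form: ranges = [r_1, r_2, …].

ranges = [4.5345, 1.9283, 1.7289, 3.0253, 2.7124, 3.8452, 3.4475]

beam 1: φ=-135°, α=105°
  d=(-0.2588,0.9659)  start (2,3)  tX=2.5887 tY=0.3934  stride 1/|dx|=3.8637 1/|dy|=1.0353
    cross y-line → (2,4), t=0.3934
    cross y-line → (2,5), t=1.4287
    cross y-line → (2,6), t=2.4640
    cross x-line → (1,6), t=2.5887
    cross y-line → (1,7), t=3.4992
    cross y-line → (1,8), t=4.5345 (wall)
  → r_1 = 4.5345
beam 2: φ=-90°, α=150°
  d=(-0.8660,0.5000)  start (2,3)  tX=0.7736 tY=0.7600  stride 1/|dx|=1.1547 1/|dy|=2.0000
    cross y-line → (2,4), t=0.7600
    cross x-line → (1,4), t=0.7736
    cross x-line → (0,4), t=1.9283 (wall)
  → r_2 = 1.9283
beam 3: φ=-45°, α=195°
  d=(-0.9659,-0.2588)  start (2,3)  tX=0.6936 tY=2.3955  stride 1/|dx|=1.0353 1/|dy|=3.8637
    cross x-line → (1,3), t=0.6936
    cross x-line → (0,3), t=1.7289 (wall)
  → r_3 = 1.7289
beam 4: φ=0°, α=240°
  d=(-0.5000,-0.8660)  start (2,3)  tX=1.3400 tY=0.7159  stride 1/|dx|=2.0000 1/|dy|=1.1547
    cross y-line → (2,2), t=0.7159
    cross x-line → (1,2), t=1.3400
    cross y-line → (1,1), t=1.8706
    cross y-line → (1,0), t=3.0253 (wall)
  → r_4 = 3.0253
beam 5: φ=45°, α=285°
  d=(0.2588,-0.9659)  start (2,3)  tX=1.2750 tY=0.6419  stride 1/|dx|=3.8637 1/|dy|=1.0353
    cross y-line → (2,2), t=0.6419
    cross x-line → (3,2), t=1.2750
    cross y-line → (3,1), t=1.6771
    cross y-line → (3,0), t=2.7124 (wall)
  → r_5 = 2.7124
beam 6: φ=90°, α=330°
  d=(0.8660,-0.5000)  start (2,3)  tX=0.3811 tY=1.2400  stride 1/|dx|=1.1547 1/|dy|=2.0000
    cross x-line → (3,3), t=0.3811
    cross y-line → (3,2), t=1.2400
    cross x-line → (4,2), t=1.5358
    cross x-line → (5,2), t=2.6905
    cross y-line → (5,1), t=3.2400
    cross x-line → (6,1), t=3.8452 (wall)
  → r_6 = 3.8452
beam 7: φ=135°, α=15°
  d=(0.9659,0.2588)  start (2,3)  tX=0.3416 tY=1.4682  stride 1/|dx|=1.0353 1/|dy|=3.8637
    cross x-line → (3,3), t=0.3416
    cross x-line → (4,3), t=1.3769
    cross y-line → (4,4), t=1.4682
    cross x-line → (5,4), t=2.4122
    cross x-line → (6,4), t=3.4475 (wall)
  → r_7 = 3.4475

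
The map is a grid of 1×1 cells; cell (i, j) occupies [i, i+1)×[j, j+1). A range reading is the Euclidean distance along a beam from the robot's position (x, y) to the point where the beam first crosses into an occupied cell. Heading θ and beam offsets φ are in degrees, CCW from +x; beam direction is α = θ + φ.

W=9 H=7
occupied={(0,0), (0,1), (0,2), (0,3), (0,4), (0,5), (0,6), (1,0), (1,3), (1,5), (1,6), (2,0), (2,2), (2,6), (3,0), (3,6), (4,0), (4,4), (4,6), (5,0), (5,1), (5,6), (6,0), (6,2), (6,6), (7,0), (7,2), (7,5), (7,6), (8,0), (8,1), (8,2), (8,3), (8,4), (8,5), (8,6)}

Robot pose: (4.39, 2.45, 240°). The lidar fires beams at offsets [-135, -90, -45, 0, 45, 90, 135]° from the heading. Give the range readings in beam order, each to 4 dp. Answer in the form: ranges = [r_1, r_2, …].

ranges = [3.6752, 2.7597, 1.4390, 1.6743, 1.5012, 0.9000, 1.6668]

beam 1: φ=-135°, α=105°
  dir = (cos 105°, sin 105°) = (-0.2588, 0.9659); from cell (4,2)
  next x-line at t=1.5068, next y-line at t=0.5694; Δt_x=3.8637, Δt_y=1.0353
    y: enter (4,3) at t=0.5694
    x: enter (3,3) at t=1.5068
    y: enter (3,4) at t=1.6047
    y: enter (3,5) at t=2.6400
    y: enter (3,6) at t=3.6752 ← occupied
  → r_1 = 3.6752
beam 2: φ=-90°, α=150°
  dir = (cos 150°, sin 150°) = (-0.8660, 0.5000); from cell (4,2)
  next x-line at t=0.4503, next y-line at t=1.1000; Δt_x=1.1547, Δt_y=2.0000
    x: enter (3,2) at t=0.4503
    y: enter (3,3) at t=1.1000
    x: enter (2,3) at t=1.6050
    x: enter (1,3) at t=2.7597 ← occupied
  → r_2 = 2.7597
beam 3: φ=-45°, α=195°
  dir = (cos 195°, sin 195°) = (-0.9659, -0.2588); from cell (4,2)
  next x-line at t=0.4038, next y-line at t=1.7387; Δt_x=1.0353, Δt_y=3.8637
    x: enter (3,2) at t=0.4038
    x: enter (2,2) at t=1.4390 ← occupied
  → r_3 = 1.4390
beam 4: φ=0°, α=240°
  dir = (cos 240°, sin 240°) = (-0.5000, -0.8660); from cell (4,2)
  next x-line at t=0.7800, next y-line at t=0.5196; Δt_x=2.0000, Δt_y=1.1547
    y: enter (4,1) at t=0.5196
    x: enter (3,1) at t=0.7800
    y: enter (3,0) at t=1.6743 ← occupied
  → r_4 = 1.6743
beam 5: φ=45°, α=285°
  dir = (cos 285°, sin 285°) = (0.2588, -0.9659); from cell (4,2)
  next x-line at t=2.3569, next y-line at t=0.4659; Δt_x=3.8637, Δt_y=1.0353
    y: enter (4,1) at t=0.4659
    y: enter (4,0) at t=1.5012 ← occupied
  → r_5 = 1.5012
beam 6: φ=90°, α=330°
  dir = (cos 330°, sin 330°) = (0.8660, -0.5000); from cell (4,2)
  next x-line at t=0.7044, next y-line at t=0.9000; Δt_x=1.1547, Δt_y=2.0000
    x: enter (5,2) at t=0.7044
    y: enter (5,1) at t=0.9000 ← occupied
  → r_6 = 0.9000
beam 7: φ=135°, α=15°
  dir = (cos 15°, sin 15°) = (0.9659, 0.2588); from cell (4,2)
  next x-line at t=0.6315, next y-line at t=2.1250; Δt_x=1.0353, Δt_y=3.8637
    x: enter (5,2) at t=0.6315
    x: enter (6,2) at t=1.6668 ← occupied
  → r_7 = 1.6668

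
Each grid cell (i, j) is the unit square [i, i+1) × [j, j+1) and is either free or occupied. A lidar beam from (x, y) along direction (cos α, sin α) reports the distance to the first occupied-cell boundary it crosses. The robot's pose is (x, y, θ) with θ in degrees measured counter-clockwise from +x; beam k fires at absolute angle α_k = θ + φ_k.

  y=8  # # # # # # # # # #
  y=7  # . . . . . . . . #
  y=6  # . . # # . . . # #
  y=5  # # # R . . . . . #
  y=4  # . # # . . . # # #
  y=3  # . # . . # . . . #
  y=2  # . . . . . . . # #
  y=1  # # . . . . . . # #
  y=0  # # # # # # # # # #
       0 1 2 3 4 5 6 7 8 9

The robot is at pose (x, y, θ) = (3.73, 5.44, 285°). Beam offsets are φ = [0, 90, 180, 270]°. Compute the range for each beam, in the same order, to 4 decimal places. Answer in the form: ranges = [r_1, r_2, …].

ranges = [0.4555, 4.4206, 0.5798, 0.7558]

beam 1: φ=0°, α=285°
  direction (0.2588, -0.9659); cell (3,5); t to first gridline: x 1.0432, y 0.4555 (then +3.8637 / +1.0353)
    (3,4) via y @ 0.4555  # hit
  → r_1 = 0.4555
beam 2: φ=90°, α=15°
  direction (0.9659, 0.2588); cell (3,5); t to first gridline: x 0.2795, y 2.1637 (then +1.0353 / +3.8637)
    (4,5) via x @ 0.2795
    (5,5) via x @ 1.3148
    (5,6) via y @ 2.1637
    (6,6) via x @ 2.3501
    (7,6) via x @ 3.3854
    (8,6) via x @ 4.4206  # hit
  → r_2 = 4.4206
beam 3: φ=180°, α=105°
  direction (-0.2588, 0.9659); cell (3,5); t to first gridline: x 2.8205, y 0.5798 (then +3.8637 / +1.0353)
    (3,6) via y @ 0.5798  # hit
  → r_3 = 0.5798
beam 4: φ=270°, α=195°
  direction (-0.9659, -0.2588); cell (3,5); t to first gridline: x 0.7558, y 1.7000 (then +1.0353 / +3.8637)
    (2,5) via x @ 0.7558  # hit
  → r_4 = 0.7558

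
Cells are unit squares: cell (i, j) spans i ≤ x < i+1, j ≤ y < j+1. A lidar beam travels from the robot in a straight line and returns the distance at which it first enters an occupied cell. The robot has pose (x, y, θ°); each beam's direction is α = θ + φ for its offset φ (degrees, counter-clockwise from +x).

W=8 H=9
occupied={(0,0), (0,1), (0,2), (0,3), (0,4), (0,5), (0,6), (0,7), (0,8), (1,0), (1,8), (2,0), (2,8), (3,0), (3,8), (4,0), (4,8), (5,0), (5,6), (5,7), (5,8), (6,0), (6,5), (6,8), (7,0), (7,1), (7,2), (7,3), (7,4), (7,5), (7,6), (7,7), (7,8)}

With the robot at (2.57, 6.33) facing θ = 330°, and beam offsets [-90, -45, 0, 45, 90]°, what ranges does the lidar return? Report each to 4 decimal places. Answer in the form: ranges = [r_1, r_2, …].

beam 1: φ=-90°, α=240°
  dir = (cos 240°, sin 240°) = (-0.5000, -0.8660); from cell (2,6)
  next x-line at t=1.1400, next y-line at t=0.3811; Δt_x=2.0000, Δt_y=1.1547
    y: enter (2,5) at t=0.3811
    x: enter (1,5) at t=1.1400
    y: enter (1,4) at t=1.5358
    y: enter (1,3) at t=2.6905
    x: enter (0,3) at t=3.1400 ← occupied
  → r_1 = 3.1400
beam 2: φ=-45°, α=285°
  dir = (cos 285°, sin 285°) = (0.2588, -0.9659); from cell (2,6)
  next x-line at t=1.6614, next y-line at t=0.3416; Δt_x=3.8637, Δt_y=1.0353
    y: enter (2,5) at t=0.3416
    y: enter (2,4) at t=1.3769
    x: enter (3,4) at t=1.6614
    y: enter (3,3) at t=2.4122
    y: enter (3,2) at t=3.4475
    y: enter (3,1) at t=4.4827
    y: enter (3,0) at t=5.5180 ← occupied
  → r_2 = 5.5180
beam 3: φ=0°, α=330°
  dir = (cos 330°, sin 330°) = (0.8660, -0.5000); from cell (2,6)
  next x-line at t=0.4965, next y-line at t=0.6600; Δt_x=1.1547, Δt_y=2.0000
    x: enter (3,6) at t=0.4965
    y: enter (3,5) at t=0.6600
    x: enter (4,5) at t=1.6512
    y: enter (4,4) at t=2.6600
    x: enter (5,4) at t=2.8059
    x: enter (6,4) at t=3.9606
    y: enter (6,3) at t=4.6600
    x: enter (7,3) at t=5.1153 ← occupied
  → r_3 = 5.1153
beam 4: φ=45°, α=15°
  dir = (cos 15°, sin 15°) = (0.9659, 0.2588); from cell (2,6)
  next x-line at t=0.4452, next y-line at t=2.5887; Δt_x=1.0353, Δt_y=3.8637
    x: enter (3,6) at t=0.4452
    x: enter (4,6) at t=1.4804
    x: enter (5,6) at t=2.5157 ← occupied
  → r_4 = 2.5157
beam 5: φ=90°, α=60°
  dir = (cos 60°, sin 60°) = (0.5000, 0.8660); from cell (2,6)
  next x-line at t=0.8600, next y-line at t=0.7736; Δt_x=2.0000, Δt_y=1.1547
    y: enter (2,7) at t=0.7736
    x: enter (3,7) at t=0.8600
    y: enter (3,8) at t=1.9283 ← occupied
  → r_5 = 1.9283

ranges = [3.1400, 5.5180, 5.1153, 2.5157, 1.9283]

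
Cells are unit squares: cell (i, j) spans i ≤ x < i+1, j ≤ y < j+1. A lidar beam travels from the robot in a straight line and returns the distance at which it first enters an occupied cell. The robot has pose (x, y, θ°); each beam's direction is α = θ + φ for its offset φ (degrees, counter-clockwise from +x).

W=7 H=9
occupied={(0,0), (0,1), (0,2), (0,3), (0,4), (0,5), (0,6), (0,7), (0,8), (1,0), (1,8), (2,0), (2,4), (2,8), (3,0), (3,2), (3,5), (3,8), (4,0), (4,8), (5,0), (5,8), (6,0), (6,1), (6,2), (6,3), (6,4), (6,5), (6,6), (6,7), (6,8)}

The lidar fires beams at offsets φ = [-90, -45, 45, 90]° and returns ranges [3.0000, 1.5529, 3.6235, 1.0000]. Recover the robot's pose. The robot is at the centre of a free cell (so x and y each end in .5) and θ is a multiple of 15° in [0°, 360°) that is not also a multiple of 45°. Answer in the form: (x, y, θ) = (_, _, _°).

(x, y, θ) = (4.5, 4.5, 30°)

Candidates: 32 free-cell centres × 16 headings = 512 poses. Raycast each; keep the one whose scan matches to 4 dp.
  (2.5, 2.5, 30°): beam 1 = 1.7321 ≠ 3.0000 ✗
  (5.5, 2.5, 105°): beam 1 = 0.5176 ≠ 3.0000 ✗
  (4.5, 1.5, 330°): beam 1 = 0.5774 ≠ 3.0000 ✗
  (4.5, 4.5, 120°): beam 1 = 1.7321 ≠ 3.0000 ✗
  …
  (4.5, 4.5, 30°): r_1=3.0000, r_2=1.5529, r_3=3.6235, r_4=1.0000 — all match ✓
Only this pose fits every beam.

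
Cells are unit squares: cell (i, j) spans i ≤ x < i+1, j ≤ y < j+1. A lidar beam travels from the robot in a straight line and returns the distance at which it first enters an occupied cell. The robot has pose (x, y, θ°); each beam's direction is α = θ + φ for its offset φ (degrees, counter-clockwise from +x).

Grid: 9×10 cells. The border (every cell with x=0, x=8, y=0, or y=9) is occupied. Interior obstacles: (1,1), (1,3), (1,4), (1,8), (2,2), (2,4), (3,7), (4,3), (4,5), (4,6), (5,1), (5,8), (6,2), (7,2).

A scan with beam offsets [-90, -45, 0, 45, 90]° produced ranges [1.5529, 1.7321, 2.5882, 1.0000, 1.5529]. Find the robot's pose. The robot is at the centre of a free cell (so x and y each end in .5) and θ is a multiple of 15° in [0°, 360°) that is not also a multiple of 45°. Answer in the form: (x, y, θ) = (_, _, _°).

The pose lattice has 42·16 = 672 candidates. Test each by forward raycasting.
  (3.5, 5.5, 60°): beam 1 = 0.5774 ≠ 1.5529 ✗
  (3.5, 2.5, 30°): beam 1 = 1.7321 ≠ 1.5529 ✗
  (5.5, 7.5, 210°): beam 1 = 0.5774 ≠ 1.5529 ✗
  (7.5, 3.5, 300°): beam 1 = 1.0000 ≠ 1.5529 ✗
  (7.5, 7.5, 195°): beam 4 = 5.0000 ≠ 1.0000 ✗
  …
  (3.5, 1.5, 105°): r_1=1.5529, r_2=1.7321, r_3=2.5882, r_4=1.0000, r_5=1.5529 — all match ✓
No second candidate reproduces the full scan.

(x, y, θ) = (3.5, 1.5, 105°)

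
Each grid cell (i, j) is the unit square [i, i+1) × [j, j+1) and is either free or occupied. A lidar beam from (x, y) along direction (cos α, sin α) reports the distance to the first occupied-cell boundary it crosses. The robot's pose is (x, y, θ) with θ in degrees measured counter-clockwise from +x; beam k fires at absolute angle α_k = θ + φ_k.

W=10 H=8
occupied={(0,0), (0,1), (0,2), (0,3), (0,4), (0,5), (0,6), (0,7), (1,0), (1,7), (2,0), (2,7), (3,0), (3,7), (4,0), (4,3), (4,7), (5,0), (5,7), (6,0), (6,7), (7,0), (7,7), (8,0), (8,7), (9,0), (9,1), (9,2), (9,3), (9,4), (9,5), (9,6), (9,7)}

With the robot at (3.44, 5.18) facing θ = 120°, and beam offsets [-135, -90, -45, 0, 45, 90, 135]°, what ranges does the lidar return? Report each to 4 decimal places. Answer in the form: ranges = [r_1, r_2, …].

ranges = [5.7561, 3.6400, 1.8842, 2.1016, 2.5261, 2.8175, 4.3275]

beam 1: φ=-135°, α=345°
  d=(0.9659,-0.2588)  start (3,5)  tX=0.5798 tY=0.6955  stride 1/|dx|=1.0353 1/|dy|=3.8637
    cross x-line → (4,5), t=0.5798
    cross y-line → (4,4), t=0.6955
    cross x-line → (5,4), t=1.6150
    cross x-line → (6,4), t=2.6503
    cross x-line → (7,4), t=3.6856
    cross y-line → (7,3), t=4.5592
    cross x-line → (8,3), t=4.7209
    cross x-line → (9,3), t=5.7561 (wall)
  → r_1 = 5.7561
beam 2: φ=-90°, α=30°
  d=(0.8660,0.5000)  start (3,5)  tX=0.6466 tY=1.6400  stride 1/|dx|=1.1547 1/|dy|=2.0000
    cross x-line → (4,5), t=0.6466
    cross y-line → (4,6), t=1.6400
    cross x-line → (5,6), t=1.8013
    cross x-line → (6,6), t=2.9560
    cross y-line → (6,7), t=3.6400 (wall)
  → r_2 = 3.6400
beam 3: φ=-45°, α=75°
  d=(0.2588,0.9659)  start (3,5)  tX=2.1637 tY=0.8489  stride 1/|dx|=3.8637 1/|dy|=1.0353
    cross y-line → (3,6), t=0.8489
    cross y-line → (3,7), t=1.8842 (wall)
  → r_3 = 1.8842
beam 4: φ=0°, α=120°
  d=(-0.5000,0.8660)  start (3,5)  tX=0.8800 tY=0.9469  stride 1/|dx|=2.0000 1/|dy|=1.1547
    cross x-line → (2,5), t=0.8800
    cross y-line → (2,6), t=0.9469
    cross y-line → (2,7), t=2.1016 (wall)
  → r_4 = 2.1016
beam 5: φ=45°, α=165°
  d=(-0.9659,0.2588)  start (3,5)  tX=0.4555 tY=3.1682  stride 1/|dx|=1.0353 1/|dy|=3.8637
    cross x-line → (2,5), t=0.4555
    cross x-line → (1,5), t=1.4908
    cross x-line → (0,5), t=2.5261 (wall)
  → r_5 = 2.5261
beam 6: φ=90°, α=210°
  d=(-0.8660,-0.5000)  start (3,5)  tX=0.5081 tY=0.3600  stride 1/|dx|=1.1547 1/|dy|=2.0000
    cross y-line → (3,4), t=0.3600
    cross x-line → (2,4), t=0.5081
    cross x-line → (1,4), t=1.6628
    cross y-line → (1,3), t=2.3600
    cross x-line → (0,3), t=2.8175 (wall)
  → r_6 = 2.8175
beam 7: φ=135°, α=255°
  d=(-0.2588,-0.9659)  start (3,5)  tX=1.7000 tY=0.1863  stride 1/|dx|=3.8637 1/|dy|=1.0353
    cross y-line → (3,4), t=0.1863
    cross y-line → (3,3), t=1.2216
    cross x-line → (2,3), t=1.7000
    cross y-line → (2,2), t=2.2569
    cross y-line → (2,1), t=3.2922
    cross y-line → (2,0), t=4.3275 (wall)
  → r_7 = 4.3275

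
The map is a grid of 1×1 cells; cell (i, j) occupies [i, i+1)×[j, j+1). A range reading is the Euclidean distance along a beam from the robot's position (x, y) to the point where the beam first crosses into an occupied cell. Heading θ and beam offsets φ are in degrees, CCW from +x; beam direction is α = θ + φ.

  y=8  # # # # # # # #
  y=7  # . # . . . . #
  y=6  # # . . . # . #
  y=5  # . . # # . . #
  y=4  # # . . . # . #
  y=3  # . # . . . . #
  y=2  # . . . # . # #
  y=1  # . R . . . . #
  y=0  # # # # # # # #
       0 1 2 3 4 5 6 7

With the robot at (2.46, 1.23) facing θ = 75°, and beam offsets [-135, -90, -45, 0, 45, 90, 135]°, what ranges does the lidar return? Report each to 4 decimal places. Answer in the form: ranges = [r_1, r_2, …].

beam 1: φ=-135°, α=300°
  dir = (cos 300°, sin 300°) = (0.5000, -0.8660); from cell (2,1)
  next x-line at t=1.0800, next y-line at t=0.2656; Δt_x=2.0000, Δt_y=1.1547
    y: enter (2,0) at t=0.2656 ← occupied
  → r_1 = 0.2656
beam 2: φ=-90°, α=345°
  dir = (cos 345°, sin 345°) = (0.9659, -0.2588); from cell (2,1)
  next x-line at t=0.5590, next y-line at t=0.8887; Δt_x=1.0353, Δt_y=3.8637
    x: enter (3,1) at t=0.5590
    y: enter (3,0) at t=0.8887 ← occupied
  → r_2 = 0.8887
beam 3: φ=-45°, α=30°
  dir = (cos 30°, sin 30°) = (0.8660, 0.5000); from cell (2,1)
  next x-line at t=0.6235, next y-line at t=1.5400; Δt_x=1.1547, Δt_y=2.0000
    x: enter (3,1) at t=0.6235
    y: enter (3,2) at t=1.5400
    x: enter (4,2) at t=1.7782 ← occupied
  → r_3 = 1.7782
beam 4: φ=0°, α=75°
  dir = (cos 75°, sin 75°) = (0.2588, 0.9659); from cell (2,1)
  next x-line at t=2.0864, next y-line at t=0.7972; Δt_x=3.8637, Δt_y=1.0353
    y: enter (2,2) at t=0.7972
    y: enter (2,3) at t=1.8324 ← occupied
  → r_4 = 1.8324
beam 5: φ=45°, α=120°
  dir = (cos 120°, sin 120°) = (-0.5000, 0.8660); from cell (2,1)
  next x-line at t=0.9200, next y-line at t=0.8891; Δt_x=2.0000, Δt_y=1.1547
    y: enter (2,2) at t=0.8891
    x: enter (1,2) at t=0.9200
    y: enter (1,3) at t=2.0438
    x: enter (0,3) at t=2.9200 ← occupied
  → r_5 = 2.9200
beam 6: φ=90°, α=165°
  dir = (cos 165°, sin 165°) = (-0.9659, 0.2588); from cell (2,1)
  next x-line at t=0.4762, next y-line at t=2.9751; Δt_x=1.0353, Δt_y=3.8637
    x: enter (1,1) at t=0.4762
    x: enter (0,1) at t=1.5115 ← occupied
  → r_6 = 1.5115
beam 7: φ=135°, α=210°
  dir = (cos 210°, sin 210°) = (-0.8660, -0.5000); from cell (2,1)
  next x-line at t=0.5312, next y-line at t=0.4600; Δt_x=1.1547, Δt_y=2.0000
    y: enter (2,0) at t=0.4600 ← occupied
  → r_7 = 0.4600

ranges = [0.2656, 0.8887, 1.7782, 1.8324, 2.9200, 1.5115, 0.4600]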